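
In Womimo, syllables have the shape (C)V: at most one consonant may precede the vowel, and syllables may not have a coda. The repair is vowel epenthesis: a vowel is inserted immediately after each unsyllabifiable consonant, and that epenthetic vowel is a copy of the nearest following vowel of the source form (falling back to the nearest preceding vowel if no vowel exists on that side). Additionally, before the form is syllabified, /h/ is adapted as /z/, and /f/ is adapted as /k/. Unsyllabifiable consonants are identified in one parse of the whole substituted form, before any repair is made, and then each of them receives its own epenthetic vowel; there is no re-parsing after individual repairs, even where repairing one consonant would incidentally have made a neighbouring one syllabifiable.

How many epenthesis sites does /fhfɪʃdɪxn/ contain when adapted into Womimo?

After substitution the input is /kzkɪʃdɪxn/.
The unsyllabifiable consonants are /k/, /z/, /ʃ/, /x/, /n/; each receives one epenthetic vowel.

5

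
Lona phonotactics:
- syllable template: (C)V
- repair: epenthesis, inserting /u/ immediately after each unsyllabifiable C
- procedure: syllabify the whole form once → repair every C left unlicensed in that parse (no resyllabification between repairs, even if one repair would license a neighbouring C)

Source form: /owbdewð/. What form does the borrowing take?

owubudewuðu

Under (C)V, the unsyllabifiable consonants are /w/, /b/, /w/, /ð/ (no codas are permitted; onsets are limited to one consonant).
Inserting the epenthetic vowel yields /w/ → /wu/, /b/ → /bu/, /w/ → /wu/, /ð/ → /ðu/.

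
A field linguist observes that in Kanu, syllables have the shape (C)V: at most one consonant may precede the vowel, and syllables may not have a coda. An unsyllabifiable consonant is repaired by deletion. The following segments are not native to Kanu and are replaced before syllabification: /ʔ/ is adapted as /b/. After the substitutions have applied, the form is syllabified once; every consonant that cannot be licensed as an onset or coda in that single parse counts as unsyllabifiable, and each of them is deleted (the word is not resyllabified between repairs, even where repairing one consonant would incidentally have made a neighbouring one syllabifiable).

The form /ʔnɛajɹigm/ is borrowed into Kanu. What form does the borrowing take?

Substitution: /ʔ/ → /b/, giving /bnɛajɹigm/.
The consonants /b/, /j/, /g/, /m/ cannot be parsed into a legal (C)V syllable (no codas are permitted; onsets are limited to one consonant).
Each unlicensed consonant is deleted: /b/, /j/, /g/, /m/.

nɛaɹi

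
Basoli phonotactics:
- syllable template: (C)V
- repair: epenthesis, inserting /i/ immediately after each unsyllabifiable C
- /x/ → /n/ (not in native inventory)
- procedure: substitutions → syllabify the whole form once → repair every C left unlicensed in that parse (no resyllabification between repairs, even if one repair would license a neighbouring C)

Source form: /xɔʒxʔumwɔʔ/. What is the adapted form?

Substitution: /x/ → /n/, giving /nɔʒnʔumwɔʔ/.
Under (C)V, the unsyllabifiable consonants are /ʒ/, /n/, /m/, /ʔ/ (no codas are permitted; onsets are limited to one consonant).
Inserting the epenthetic vowel yields /ʒ/ → /ʒi/, /n/ → /ni/, /m/ → /mi/, /ʔ/ → /ʔi/.

nɔʒiniʔumiwɔʔi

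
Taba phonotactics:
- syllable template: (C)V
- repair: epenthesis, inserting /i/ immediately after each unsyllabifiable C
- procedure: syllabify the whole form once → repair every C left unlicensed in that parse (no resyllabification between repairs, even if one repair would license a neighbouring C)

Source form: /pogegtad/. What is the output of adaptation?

pogegitadi

The consonants /g/, /d/ cannot be parsed into a legal (C)V syllable (no codas are permitted; onsets are limited to one consonant).
Inserting the epenthetic vowel yields /g/ → /gi/, /d/ → /di/.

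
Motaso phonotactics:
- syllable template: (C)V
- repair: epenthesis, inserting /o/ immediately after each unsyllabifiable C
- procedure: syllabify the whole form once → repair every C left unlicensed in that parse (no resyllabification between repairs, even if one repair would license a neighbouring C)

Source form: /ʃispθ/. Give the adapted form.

Syllabifying with onset maximization leaves /s/, /p/, /θ/ stranded (no codas are permitted; onsets are limited to one consonant).
Epenthesis after each stranded consonant: /s/ → /so/, /p/ → /po/, /θ/ → /θo/.

ʃisopoθo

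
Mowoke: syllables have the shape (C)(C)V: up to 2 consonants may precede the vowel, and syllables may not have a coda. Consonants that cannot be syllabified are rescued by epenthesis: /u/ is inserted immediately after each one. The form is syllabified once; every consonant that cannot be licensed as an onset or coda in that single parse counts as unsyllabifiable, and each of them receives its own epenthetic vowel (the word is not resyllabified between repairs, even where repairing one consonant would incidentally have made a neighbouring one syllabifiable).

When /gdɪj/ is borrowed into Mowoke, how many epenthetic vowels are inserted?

1

The unsyllabifiable consonants are /j/; each receives one epenthetic vowel.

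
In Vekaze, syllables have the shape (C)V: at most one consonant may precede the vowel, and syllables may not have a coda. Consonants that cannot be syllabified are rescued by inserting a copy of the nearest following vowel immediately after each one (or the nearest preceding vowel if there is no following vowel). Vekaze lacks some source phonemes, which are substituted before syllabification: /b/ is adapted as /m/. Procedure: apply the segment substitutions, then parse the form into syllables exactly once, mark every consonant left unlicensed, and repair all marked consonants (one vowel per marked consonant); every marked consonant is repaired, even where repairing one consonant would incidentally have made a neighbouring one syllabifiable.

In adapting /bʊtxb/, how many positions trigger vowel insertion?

After substitution the input is /mʊtxm/.
The unsyllabifiable consonants are /t/, /x/, /m/; each receives one epenthetic vowel.

3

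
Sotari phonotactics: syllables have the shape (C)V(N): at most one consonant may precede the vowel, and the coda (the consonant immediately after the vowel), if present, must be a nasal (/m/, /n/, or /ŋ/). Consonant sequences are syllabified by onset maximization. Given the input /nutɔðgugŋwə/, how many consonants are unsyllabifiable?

3

Syllabifying with onset maximization leaves /ð/, /g/, /ŋ/ stranded (only a nasal (/m/, /n/, or /ŋ/) is licensed in coda position; onsets are limited to one consonant).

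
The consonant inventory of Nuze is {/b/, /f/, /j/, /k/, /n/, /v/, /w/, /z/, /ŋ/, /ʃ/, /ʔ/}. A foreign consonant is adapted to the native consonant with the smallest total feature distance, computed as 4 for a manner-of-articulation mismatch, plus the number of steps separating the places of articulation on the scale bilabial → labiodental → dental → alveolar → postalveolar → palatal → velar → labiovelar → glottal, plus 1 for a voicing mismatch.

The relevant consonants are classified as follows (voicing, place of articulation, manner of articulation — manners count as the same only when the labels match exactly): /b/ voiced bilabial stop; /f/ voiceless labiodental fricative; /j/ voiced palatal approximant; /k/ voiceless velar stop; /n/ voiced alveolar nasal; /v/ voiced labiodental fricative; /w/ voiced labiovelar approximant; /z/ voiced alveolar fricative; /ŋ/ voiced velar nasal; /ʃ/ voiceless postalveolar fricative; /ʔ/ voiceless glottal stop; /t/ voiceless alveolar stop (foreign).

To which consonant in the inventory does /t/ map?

k

/k/ is closest: same manner (stop), place distance 3 (alveolar→velar), same voicing; total 3. Next closest is /b/ at distance 4.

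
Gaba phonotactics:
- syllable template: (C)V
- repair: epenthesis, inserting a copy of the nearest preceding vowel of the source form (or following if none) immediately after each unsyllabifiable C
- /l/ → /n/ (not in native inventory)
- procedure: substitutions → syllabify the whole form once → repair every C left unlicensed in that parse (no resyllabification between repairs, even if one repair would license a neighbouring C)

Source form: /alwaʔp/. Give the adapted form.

Substitution: /l/ → /n/, giving /anwaʔp/.
Under (C)V, the unsyllabifiable consonants are /n/, /ʔ/, /p/ (no codas are permitted; onsets are limited to one consonant).
Each unlicensed consonant becomes the onset of a new syllable: /n/ → /na/, /ʔ/ → /ʔa/, /p/ → /pa/.

anawaʔapa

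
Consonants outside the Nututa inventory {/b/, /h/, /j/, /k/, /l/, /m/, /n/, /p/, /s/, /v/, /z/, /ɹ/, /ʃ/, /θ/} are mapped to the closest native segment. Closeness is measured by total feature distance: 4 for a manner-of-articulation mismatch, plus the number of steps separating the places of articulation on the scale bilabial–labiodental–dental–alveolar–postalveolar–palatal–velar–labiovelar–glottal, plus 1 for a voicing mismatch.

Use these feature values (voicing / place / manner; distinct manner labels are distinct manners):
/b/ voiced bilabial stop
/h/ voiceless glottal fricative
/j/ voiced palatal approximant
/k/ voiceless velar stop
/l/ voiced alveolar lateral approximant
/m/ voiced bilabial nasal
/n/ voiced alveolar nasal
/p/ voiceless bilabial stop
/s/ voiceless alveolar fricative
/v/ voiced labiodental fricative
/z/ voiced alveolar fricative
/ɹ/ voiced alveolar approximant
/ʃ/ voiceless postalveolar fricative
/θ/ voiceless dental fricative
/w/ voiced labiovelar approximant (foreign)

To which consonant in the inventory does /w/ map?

/j/ is closest: same manner (approximant), place distance 2 (labiovelar→palatal), same voicing; total 2. Next closest is /ɹ/ at distance 4.

j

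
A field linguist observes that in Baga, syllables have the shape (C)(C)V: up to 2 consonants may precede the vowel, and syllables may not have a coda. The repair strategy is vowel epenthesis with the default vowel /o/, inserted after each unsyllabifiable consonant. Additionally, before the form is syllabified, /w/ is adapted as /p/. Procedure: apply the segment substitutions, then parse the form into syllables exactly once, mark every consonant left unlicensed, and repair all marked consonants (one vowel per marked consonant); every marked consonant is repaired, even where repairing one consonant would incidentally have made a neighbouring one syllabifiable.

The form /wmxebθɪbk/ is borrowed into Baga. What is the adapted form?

pomxebθɪboko

Substitution: /w/ → /p/, giving /pmxebθɪbk/.
The consonants /p/, /b/, /k/ cannot be parsed into a legal (C)(C)V syllable (no codas are permitted; onsets may contain at most 2 consonants).
Each unlicensed consonant becomes the onset of a new syllable: /p/ → /po/, /b/ → /bo/, /k/ → /ko/.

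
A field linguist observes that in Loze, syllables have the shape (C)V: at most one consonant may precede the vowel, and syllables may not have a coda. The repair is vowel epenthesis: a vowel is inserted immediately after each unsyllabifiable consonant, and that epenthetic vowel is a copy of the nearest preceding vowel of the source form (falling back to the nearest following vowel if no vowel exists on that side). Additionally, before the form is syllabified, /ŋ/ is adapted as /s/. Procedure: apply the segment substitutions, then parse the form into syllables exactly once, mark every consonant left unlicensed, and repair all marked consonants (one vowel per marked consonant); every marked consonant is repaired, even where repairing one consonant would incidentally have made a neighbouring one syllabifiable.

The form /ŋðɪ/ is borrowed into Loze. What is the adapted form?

Substitution: /ŋ/ → /s/, giving /sðɪ/.
The consonants /s/ cannot be parsed into a legal (C)V syllable (no codas are permitted; onsets are limited to one consonant).
Inserting the epenthetic vowel yields /s/ → /sɪ/.

sɪðɪ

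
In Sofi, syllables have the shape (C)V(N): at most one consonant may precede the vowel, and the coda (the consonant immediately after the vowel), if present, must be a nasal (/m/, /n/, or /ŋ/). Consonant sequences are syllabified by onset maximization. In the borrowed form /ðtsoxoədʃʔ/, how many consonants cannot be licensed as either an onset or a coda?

The consonants /ð/, /t/, /d/, /ʃ/, /ʔ/ cannot be parsed into a legal (C)V(N) syllable (only a nasal (/m/, /n/, or /ŋ/) is licensed in coda position; onsets are limited to one consonant).

5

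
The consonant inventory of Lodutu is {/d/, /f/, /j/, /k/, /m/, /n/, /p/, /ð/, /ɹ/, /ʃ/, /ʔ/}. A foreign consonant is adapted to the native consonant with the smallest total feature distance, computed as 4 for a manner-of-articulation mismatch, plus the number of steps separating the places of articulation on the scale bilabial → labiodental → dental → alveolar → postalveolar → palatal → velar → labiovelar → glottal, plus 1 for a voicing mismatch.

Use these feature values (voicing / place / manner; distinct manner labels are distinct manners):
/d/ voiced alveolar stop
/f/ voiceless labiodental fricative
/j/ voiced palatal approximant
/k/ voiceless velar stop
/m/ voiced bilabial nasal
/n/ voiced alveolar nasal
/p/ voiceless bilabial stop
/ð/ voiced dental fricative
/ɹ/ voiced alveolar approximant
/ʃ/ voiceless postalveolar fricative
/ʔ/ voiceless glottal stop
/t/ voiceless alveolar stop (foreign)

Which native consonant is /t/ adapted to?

d

/d/ is closest: same manner (stop), place distance 0 (alveolar→alveolar), voicing differs (+1); total 1. Next closest is /k/ at distance 3.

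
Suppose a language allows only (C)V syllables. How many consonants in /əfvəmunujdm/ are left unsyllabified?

4

The consonants /f/, /j/, /d/, /m/ cannot be parsed into a legal (C)V syllable (no codas are permitted; onsets are limited to one consonant).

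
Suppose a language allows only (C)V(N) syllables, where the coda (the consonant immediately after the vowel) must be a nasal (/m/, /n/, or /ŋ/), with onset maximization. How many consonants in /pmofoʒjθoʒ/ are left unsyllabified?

The consonants /p/, /ʒ/, /j/, /ʒ/ cannot be parsed into a legal (C)V(N) syllable (only a nasal (/m/, /n/, or /ŋ/) is licensed in coda position; onsets are limited to one consonant).

4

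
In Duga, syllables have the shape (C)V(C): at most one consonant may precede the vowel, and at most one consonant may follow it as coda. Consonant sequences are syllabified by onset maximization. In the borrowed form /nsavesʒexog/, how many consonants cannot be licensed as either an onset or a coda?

1

Under (C)V(C), the unsyllabifiable consonants are /n/ (at most one coda consonant is licensed; onsets are limited to one consonant).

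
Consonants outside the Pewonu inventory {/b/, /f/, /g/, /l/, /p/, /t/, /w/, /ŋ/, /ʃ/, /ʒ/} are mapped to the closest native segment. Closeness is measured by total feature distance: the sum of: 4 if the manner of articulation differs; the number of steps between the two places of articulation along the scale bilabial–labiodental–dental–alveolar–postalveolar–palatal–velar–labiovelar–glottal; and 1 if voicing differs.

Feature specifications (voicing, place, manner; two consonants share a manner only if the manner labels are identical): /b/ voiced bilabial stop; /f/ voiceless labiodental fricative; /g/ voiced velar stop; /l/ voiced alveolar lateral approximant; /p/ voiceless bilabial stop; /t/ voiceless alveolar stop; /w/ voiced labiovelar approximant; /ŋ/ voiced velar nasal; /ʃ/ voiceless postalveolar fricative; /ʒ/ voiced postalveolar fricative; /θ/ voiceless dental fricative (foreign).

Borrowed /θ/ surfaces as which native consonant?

f

/f/ is closest: same manner (fricative), place distance 1 (dental→labiodental), same voicing; total 1. Next closest is /ʃ/ at distance 2.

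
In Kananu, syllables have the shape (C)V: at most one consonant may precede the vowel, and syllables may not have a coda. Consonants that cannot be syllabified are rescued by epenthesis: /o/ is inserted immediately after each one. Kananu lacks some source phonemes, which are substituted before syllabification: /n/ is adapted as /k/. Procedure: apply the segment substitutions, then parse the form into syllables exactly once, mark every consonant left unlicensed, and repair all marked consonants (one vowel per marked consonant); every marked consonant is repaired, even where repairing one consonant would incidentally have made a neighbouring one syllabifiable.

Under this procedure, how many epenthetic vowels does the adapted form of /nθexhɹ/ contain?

4

After substitution the input is /kθexhɹ/.
The unsyllabifiable consonants are /k/, /x/, /h/, /ɹ/; each receives one epenthetic vowel.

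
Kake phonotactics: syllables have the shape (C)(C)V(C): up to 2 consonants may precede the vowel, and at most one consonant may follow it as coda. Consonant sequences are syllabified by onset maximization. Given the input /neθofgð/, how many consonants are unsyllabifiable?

Under (C)(C)V(C), the unsyllabifiable consonants are /g/, /ð/ (at most one coda consonant is licensed; onsets may contain at most 2 consonants).

2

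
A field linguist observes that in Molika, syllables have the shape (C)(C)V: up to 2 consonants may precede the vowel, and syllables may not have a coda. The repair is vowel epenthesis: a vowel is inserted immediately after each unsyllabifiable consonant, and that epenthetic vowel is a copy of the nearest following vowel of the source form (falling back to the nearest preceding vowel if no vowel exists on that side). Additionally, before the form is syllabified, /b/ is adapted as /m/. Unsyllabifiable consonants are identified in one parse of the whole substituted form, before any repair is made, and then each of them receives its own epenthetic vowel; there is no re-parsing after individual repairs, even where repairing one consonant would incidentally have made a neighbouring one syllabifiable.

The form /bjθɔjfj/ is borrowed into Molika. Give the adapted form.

mɔjθɔjɔfɔjɔ

Substitution: /b/ → /m/, giving /mjθɔjfj/.
Under (C)(C)V, the unsyllabifiable consonants are /m/, /j/, /f/, /j/ (no codas are permitted; onsets may contain at most 2 consonants).
Inserting the epenthetic vowel yields /m/ → /mɔ/, /j/ → /jɔ/, /f/ → /fɔ/, /j/ → /jɔ/.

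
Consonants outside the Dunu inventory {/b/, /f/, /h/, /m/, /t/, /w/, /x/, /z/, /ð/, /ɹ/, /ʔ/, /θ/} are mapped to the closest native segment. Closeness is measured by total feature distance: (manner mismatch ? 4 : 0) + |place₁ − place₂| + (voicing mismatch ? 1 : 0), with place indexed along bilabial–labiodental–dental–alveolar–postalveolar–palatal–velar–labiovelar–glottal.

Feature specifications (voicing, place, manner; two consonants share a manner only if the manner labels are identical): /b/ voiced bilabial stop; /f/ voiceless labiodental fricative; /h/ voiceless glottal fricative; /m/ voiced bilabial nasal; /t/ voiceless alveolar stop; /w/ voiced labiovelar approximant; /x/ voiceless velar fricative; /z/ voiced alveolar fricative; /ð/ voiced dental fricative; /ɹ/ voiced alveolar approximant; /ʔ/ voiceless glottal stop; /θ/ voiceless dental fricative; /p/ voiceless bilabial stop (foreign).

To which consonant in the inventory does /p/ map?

b

/b/ is closest: same manner (stop), place distance 0 (bilabial→bilabial), voicing differs (+1); total 1. Next closest is /t/ at distance 3.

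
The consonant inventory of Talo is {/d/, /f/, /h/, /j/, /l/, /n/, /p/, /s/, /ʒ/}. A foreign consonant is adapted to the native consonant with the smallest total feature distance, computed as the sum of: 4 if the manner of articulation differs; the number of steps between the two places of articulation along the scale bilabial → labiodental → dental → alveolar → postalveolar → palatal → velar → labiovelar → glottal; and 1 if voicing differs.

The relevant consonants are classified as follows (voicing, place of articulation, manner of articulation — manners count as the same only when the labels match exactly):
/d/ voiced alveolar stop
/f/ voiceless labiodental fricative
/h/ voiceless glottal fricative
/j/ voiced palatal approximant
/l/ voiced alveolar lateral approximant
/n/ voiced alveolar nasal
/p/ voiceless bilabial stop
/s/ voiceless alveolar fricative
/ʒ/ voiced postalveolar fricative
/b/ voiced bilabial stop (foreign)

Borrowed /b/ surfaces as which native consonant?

p

/p/ is closest: same manner (stop), place distance 0 (bilabial→bilabial), voicing differs (+1); total 1. Next closest is /d/ at distance 3.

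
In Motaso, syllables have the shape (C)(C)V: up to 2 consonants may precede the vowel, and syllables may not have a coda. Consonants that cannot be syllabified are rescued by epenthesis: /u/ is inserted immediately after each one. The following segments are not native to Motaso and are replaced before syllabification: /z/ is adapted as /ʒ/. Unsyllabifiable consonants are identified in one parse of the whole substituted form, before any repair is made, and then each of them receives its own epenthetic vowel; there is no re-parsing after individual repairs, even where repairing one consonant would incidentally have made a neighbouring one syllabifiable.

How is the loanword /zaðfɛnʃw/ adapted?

Substitution: /z/ → /ʒ/, giving /ʒaðfɛnʃw/.
The consonants /n/, /ʃ/, /w/ cannot be parsed into a legal (C)(C)V syllable (no codas are permitted; onsets may contain at most 2 consonants).
Epenthesis after each stranded consonant: /n/ → /nu/, /ʃ/ → /ʃu/, /w/ → /wu/.

ʒaðfɛnuʃuwu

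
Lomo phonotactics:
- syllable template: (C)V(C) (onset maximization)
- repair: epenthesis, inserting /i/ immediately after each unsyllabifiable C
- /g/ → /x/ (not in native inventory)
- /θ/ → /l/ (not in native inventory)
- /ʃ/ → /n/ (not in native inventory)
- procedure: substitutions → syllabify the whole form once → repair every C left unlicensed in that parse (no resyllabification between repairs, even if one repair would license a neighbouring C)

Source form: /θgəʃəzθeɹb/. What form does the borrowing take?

lixənəzleɹbi

Substitution: /θ/ → /l/, /g/ → /x/, /ʃ/ → /n/, giving /lxənəzleɹb/.
Under (C)V(C), the unsyllabifiable consonants are /l/, /b/ (at most one coda consonant is licensed; onsets are limited to one consonant).
Each unlicensed consonant becomes the onset of a new syllable: /l/ → /li/, /b/ → /bi/.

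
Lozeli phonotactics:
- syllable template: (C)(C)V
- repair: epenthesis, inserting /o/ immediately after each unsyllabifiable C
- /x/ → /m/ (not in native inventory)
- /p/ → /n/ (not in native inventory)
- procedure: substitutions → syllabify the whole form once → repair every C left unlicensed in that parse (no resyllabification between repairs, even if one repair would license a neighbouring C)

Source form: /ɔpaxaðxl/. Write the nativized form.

Substitution: /p/ → /n/, /x/ → /m/, giving /ɔnamaðml/.
The consonants /ð/, /m/, /l/ cannot be parsed into a legal (C)(C)V syllable (no codas are permitted; onsets may contain at most 2 consonants).
Each unlicensed consonant becomes the onset of a new syllable: /ð/ → /ðo/, /m/ → /mo/, /l/ → /lo/.

ɔnamaðomolo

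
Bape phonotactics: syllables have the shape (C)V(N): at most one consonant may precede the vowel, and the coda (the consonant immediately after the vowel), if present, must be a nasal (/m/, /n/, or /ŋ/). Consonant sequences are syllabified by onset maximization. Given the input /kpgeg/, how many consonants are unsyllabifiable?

Syllabifying with onset maximization leaves /k/, /p/, /g/ stranded (only a nasal (/m/, /n/, or /ŋ/) is licensed in coda position; onsets are limited to one consonant).

3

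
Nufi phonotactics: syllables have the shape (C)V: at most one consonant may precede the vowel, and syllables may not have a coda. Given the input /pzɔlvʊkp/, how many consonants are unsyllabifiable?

4

Syllabifying with onset maximization leaves /p/, /l/, /k/, /p/ stranded (no codas are permitted; onsets are limited to one consonant).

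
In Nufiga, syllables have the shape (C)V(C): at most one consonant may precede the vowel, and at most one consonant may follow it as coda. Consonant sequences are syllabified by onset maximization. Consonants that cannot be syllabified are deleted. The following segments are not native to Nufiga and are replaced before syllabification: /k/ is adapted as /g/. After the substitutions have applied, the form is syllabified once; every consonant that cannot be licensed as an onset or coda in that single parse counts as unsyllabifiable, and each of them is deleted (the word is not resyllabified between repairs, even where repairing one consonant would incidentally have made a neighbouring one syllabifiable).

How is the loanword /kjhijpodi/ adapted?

hijpodi

Substitution: /k/ → /g/, giving /gjhijpodi/.
Under (C)V(C), the unsyllabifiable consonants are /g/, /j/ (at most one coda consonant is licensed; onsets are limited to one consonant).
Deleting the stranded consonants removes /g/, /j/.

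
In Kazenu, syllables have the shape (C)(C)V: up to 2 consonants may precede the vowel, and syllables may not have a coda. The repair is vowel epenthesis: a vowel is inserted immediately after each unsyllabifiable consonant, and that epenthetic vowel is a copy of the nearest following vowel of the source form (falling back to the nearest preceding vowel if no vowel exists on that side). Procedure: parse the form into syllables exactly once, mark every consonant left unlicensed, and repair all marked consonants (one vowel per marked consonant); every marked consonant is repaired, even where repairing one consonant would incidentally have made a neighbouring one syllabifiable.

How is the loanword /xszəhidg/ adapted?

Syllabifying with onset maximization leaves /x/, /d/, /g/ stranded (no codas are permitted; onsets may contain at most 2 consonants).
Epenthesis after each stranded consonant: /x/ → /xə/, /d/ → /di/, /g/ → /gi/.

xəszəhidigi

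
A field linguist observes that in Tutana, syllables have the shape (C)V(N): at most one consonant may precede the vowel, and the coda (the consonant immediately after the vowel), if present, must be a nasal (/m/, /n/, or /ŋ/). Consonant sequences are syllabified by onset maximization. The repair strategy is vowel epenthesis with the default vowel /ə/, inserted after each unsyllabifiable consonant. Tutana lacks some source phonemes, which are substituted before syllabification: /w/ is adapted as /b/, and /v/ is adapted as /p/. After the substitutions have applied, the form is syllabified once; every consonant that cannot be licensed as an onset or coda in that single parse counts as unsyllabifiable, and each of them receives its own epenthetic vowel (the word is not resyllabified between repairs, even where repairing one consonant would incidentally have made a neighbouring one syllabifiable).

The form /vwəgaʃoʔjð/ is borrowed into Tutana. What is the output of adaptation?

Substitution: /v/ → /p/, /w/ → /b/, giving /pbəgaʃoʔjð/.
Under (C)V(N), the unsyllabifiable consonants are /p/, /ʔ/, /j/, /ð/ (only a nasal (/m/, /n/, or /ŋ/) is licensed in coda position; onsets are limited to one consonant).
Epenthesis after each stranded consonant: /p/ → /pə/, /ʔ/ → /ʔə/, /j/ → /jə/, /ð/ → /ðə/.

pəbəgaʃoʔəjəðə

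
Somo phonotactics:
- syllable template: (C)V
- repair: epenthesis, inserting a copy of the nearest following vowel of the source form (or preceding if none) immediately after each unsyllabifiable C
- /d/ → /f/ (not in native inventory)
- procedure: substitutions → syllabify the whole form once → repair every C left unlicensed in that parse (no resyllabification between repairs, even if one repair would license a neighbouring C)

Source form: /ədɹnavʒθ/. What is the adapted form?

əfaɹanavaʒaθa

Substitution: /d/ → /f/, giving /əfɹnavʒθ/.
Syllabifying with onset maximization leaves /f/, /ɹ/, /v/, /ʒ/, /θ/ stranded (no codas are permitted; onsets are limited to one consonant).
Each unlicensed consonant becomes the onset of a new syllable: /f/ → /fa/, /ɹ/ → /ɹa/, /v/ → /va/, /ʒ/ → /ʒa/, /θ/ → /θa/.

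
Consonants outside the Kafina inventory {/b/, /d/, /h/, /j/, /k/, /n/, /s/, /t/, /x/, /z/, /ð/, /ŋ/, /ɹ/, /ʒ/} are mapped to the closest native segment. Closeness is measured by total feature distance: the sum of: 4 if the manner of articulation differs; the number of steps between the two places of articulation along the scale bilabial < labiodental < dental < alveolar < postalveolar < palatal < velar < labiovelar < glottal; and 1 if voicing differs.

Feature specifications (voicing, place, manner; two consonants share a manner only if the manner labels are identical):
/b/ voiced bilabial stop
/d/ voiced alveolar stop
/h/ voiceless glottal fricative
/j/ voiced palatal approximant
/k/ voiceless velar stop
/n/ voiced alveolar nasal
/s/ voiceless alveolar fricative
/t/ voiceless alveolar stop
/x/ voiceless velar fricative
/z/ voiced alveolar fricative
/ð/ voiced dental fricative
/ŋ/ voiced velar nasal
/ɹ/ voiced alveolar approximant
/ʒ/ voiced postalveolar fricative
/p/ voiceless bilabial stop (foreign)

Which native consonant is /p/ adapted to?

/b/ is closest: same manner (stop), place distance 0 (bilabial→bilabial), voicing differs (+1); total 1. Next closest is /t/ at distance 3.

b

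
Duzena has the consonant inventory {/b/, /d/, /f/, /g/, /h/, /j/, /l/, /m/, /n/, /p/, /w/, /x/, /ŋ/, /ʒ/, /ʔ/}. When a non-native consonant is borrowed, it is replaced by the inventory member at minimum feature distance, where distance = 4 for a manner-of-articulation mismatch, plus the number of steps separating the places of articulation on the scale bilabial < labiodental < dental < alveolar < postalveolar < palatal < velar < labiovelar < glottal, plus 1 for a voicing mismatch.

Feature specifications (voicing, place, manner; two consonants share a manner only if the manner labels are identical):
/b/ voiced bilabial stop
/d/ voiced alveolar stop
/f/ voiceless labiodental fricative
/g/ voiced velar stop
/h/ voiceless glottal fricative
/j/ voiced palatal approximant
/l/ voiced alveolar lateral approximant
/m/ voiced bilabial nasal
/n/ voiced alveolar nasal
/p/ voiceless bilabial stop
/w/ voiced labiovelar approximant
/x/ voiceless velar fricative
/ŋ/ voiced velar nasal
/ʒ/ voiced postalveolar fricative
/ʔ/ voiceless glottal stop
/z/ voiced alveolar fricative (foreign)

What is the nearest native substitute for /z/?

ʒ

/ʒ/ is closest: same manner (fricative), place distance 1 (alveolar→postalveolar), same voicing; total 1. Next closest is /f/ at distance 3.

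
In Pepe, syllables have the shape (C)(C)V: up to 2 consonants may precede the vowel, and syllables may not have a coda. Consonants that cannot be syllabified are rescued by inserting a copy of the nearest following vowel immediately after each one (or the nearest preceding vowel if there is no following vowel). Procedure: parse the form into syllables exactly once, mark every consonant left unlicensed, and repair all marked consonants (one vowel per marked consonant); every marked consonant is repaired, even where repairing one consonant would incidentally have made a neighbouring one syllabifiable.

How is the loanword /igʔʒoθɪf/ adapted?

igoʔʒoθɪfɪ

Syllabifying with onset maximization leaves /g/, /f/ stranded (no codas are permitted; onsets may contain at most 2 consonants).
Each unlicensed consonant becomes the onset of a new syllable: /g/ → /go/, /f/ → /fɪ/.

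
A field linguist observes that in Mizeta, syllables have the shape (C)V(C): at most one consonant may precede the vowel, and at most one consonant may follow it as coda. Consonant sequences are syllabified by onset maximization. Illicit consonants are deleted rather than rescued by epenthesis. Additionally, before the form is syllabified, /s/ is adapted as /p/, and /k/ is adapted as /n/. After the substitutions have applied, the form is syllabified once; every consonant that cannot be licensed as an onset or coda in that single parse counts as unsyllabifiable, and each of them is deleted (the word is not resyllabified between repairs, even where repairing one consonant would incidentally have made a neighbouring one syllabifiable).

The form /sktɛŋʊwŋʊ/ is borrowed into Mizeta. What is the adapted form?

tɛŋʊwŋʊ

Substitution: /s/ → /p/, /k/ → /n/, giving /pntɛŋʊwŋʊ/.
Under (C)V(C), the unsyllabifiable consonants are /p/, /n/ (at most one coda consonant is licensed; onsets are limited to one consonant).
Deleting the stranded consonants removes /p/, /n/.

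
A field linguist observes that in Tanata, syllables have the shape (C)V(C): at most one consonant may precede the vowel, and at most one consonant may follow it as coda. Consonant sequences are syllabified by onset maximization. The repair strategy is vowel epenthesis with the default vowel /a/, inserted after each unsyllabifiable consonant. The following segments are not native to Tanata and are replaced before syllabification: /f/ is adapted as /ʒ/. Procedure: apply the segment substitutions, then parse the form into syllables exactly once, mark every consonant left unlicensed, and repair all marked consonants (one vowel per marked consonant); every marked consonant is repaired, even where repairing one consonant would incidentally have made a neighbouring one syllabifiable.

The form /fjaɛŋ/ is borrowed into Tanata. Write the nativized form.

ʒajaɛŋ

Substitution: /f/ → /ʒ/, giving /ʒjaɛŋ/.
The consonants /ʒ/ cannot be parsed into a legal (C)V(C) syllable (at most one coda consonant is licensed; onsets are limited to one consonant).
Epenthesis after each stranded consonant: /ʒ/ → /ʒa/.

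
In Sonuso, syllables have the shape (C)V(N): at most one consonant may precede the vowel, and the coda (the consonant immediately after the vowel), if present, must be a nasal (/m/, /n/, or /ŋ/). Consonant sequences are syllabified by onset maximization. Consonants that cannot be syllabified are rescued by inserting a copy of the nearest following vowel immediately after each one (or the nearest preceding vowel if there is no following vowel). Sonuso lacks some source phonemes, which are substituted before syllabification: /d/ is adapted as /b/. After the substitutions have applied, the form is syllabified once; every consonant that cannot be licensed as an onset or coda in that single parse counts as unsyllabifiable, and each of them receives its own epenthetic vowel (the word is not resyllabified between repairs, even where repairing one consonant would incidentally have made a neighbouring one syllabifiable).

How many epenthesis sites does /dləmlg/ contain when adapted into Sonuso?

After substitution the input is /bləmlg/.
The unsyllabifiable consonants are /b/, /l/, /g/; each receives one epenthetic vowel.

3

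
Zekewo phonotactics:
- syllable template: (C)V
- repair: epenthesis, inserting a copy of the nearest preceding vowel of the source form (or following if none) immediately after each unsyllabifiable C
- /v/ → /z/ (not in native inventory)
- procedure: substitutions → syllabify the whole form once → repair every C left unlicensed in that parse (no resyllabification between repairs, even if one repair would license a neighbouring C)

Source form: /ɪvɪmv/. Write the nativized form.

ɪzɪmɪzɪ

Substitution: /v/ → /z/, giving /ɪzɪmz/.
The consonants /m/, /z/ cannot be parsed into a legal (C)V syllable (no codas are permitted; onsets are limited to one consonant).
Each unlicensed consonant becomes the onset of a new syllable: /m/ → /mɪ/, /z/ → /zɪ/.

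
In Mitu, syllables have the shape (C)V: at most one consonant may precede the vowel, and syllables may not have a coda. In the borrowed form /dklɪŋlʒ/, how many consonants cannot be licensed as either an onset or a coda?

Syllabifying with onset maximization leaves /d/, /k/, /ŋ/, /l/, /ʒ/ stranded (no codas are permitted; onsets are limited to one consonant).

5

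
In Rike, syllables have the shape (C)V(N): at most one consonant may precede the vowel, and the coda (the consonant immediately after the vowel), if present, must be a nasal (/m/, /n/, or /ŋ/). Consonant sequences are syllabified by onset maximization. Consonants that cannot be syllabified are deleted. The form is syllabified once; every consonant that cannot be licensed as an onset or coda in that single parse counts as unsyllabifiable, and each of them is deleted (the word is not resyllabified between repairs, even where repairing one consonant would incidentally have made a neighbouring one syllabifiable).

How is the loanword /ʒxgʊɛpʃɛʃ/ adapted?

The consonants /ʒ/, /x/, /p/, /ʃ/ cannot be parsed into a legal (C)V(N) syllable (only a nasal (/m/, /n/, or /ŋ/) is licensed in coda position; onsets are limited to one consonant).
Each unlicensed consonant is deleted: /ʒ/, /x/, /p/, /ʃ/.

gʊɛʃɛ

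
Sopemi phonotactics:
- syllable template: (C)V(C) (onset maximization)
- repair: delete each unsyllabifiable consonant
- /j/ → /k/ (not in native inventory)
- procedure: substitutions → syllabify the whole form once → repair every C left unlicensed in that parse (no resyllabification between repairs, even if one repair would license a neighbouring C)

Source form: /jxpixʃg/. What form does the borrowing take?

Substitution: /j/ → /k/, giving /kxpixʃg/.
The consonants /k/, /x/, /ʃ/, /g/ cannot be parsed into a legal (C)V(C) syllable (at most one coda consonant is licensed; onsets are limited to one consonant).
Deleting the stranded consonants removes /k/, /x/, /ʃ/, /g/.

pix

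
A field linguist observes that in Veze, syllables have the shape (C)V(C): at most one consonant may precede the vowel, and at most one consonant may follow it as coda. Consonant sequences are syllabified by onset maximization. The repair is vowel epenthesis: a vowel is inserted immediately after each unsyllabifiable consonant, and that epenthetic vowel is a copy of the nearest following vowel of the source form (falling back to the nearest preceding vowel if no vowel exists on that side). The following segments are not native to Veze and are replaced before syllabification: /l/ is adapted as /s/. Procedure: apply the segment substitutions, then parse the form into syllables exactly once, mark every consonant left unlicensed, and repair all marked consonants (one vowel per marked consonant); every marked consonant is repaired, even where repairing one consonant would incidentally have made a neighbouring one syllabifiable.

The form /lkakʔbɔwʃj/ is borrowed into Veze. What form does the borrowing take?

sakakʔɔbɔwʃɔjɔ

Substitution: /l/ → /s/, giving /skakʔbɔwʃj/.
The consonants /s/, /ʔ/, /ʃ/, /j/ cannot be parsed into a legal (C)V(C) syllable (at most one coda consonant is licensed; onsets are limited to one consonant).
Each unlicensed consonant becomes the onset of a new syllable: /s/ → /sa/, /ʔ/ → /ʔɔ/, /ʃ/ → /ʃɔ/, /j/ → /jɔ/.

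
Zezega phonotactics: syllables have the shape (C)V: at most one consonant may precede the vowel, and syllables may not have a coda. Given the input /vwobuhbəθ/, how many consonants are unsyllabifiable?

The consonants /v/, /h/, /θ/ cannot be parsed into a legal (C)V syllable (no codas are permitted; onsets are limited to one consonant).

3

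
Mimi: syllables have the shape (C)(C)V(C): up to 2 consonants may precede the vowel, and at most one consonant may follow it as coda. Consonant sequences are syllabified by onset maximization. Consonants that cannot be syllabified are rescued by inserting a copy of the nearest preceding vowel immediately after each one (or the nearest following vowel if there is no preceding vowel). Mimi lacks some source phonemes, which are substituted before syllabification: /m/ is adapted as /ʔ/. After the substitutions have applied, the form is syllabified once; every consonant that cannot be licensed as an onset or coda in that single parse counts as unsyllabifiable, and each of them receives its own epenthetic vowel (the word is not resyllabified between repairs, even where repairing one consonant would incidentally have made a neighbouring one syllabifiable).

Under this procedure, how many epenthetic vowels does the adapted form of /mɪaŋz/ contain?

1

After substitution the input is /ʔɪaŋz/.
The unsyllabifiable consonants are /z/; each receives one epenthetic vowel.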